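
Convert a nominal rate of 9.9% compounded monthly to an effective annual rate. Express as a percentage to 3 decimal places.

10.362%

One year is 12 periods at 0.00825 each: (1 + 0.00825)^12 ≈ 1.103618.
EAR = 1.103618 − 1 ≈ 10.36180%.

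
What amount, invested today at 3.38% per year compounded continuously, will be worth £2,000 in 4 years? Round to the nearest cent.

£1,747.08

P = A·e^(−rt) = 2,000·e^(−0.1352).
e^(−0.1352) ≈ 0.873541186, so P ≈ 1,747.0824.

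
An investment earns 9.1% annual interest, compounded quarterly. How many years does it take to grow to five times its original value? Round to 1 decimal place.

17.9 years

(1 + 0.02275)^(4t) = 5.
4t = ln 5 / ln(1 + 0.02275) ≈ 1.6094/0.0224951 ≈ 71.5462.
t ≈ 17.8866.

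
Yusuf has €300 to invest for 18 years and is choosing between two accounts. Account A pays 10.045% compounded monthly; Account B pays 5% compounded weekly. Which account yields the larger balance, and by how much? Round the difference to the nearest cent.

A: (1 + 0.10045/12)^216 ≈ 6.053122874, so 300 × 6.053122874 ≈ 1,815.9369.
B: (1 + 0.05/52)^936 ≈ 2.45853977, so 300 × 2.45853977 ≈ 737.5619.
Difference ≈ 1,078.3749 in favor of A.

Account A, by €1,078.37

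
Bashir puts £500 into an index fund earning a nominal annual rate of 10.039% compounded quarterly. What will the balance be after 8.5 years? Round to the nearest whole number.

Growth factor = (1 + 0.0250975)^34 ≈ 2.322821988.
A ≈ 500 × 2.322821988 ≈ 1,161.4110.

£1,161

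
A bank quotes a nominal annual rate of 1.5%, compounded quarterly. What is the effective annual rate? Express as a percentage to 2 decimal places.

1.51%

EAR = (1 + 1.5%/4)^4 − 1 = (1 + 0.00375)^4 − 1.
(1 + 0.00375)^4 ≈ 1.015085, so EAR ≈ 1.50846%.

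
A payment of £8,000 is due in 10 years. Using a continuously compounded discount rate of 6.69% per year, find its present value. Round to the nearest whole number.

P = A·e^(−rt) = 8,000·e^(−0.669).
e^(−0.669) ≈ 0.5122205423, so P ≈ 4,097.7643.

£4,098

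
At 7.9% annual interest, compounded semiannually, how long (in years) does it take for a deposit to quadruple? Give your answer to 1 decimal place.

17.9 years

(1 + 0.0395)^(2t) = 4.
2t = ln 4 / ln(1 + 0.0395) ≈ 1.3863/0.0387398 ≈ 35.7847.
t ≈ 17.8924.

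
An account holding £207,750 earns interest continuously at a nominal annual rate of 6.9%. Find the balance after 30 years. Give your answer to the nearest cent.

£1,646,382.00

A = P·e^(rt) = 207,750·e^(0.069·30) = 207,750·e^2.07.
e^2.07 ≈ 7.924823117849, so A ≈ 1,646,382.0027.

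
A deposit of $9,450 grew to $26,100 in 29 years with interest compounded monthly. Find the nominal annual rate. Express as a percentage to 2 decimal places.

3.51%

(1 + r/12)^348 = 26,100/9,450 = 2.7619.
1 + r/12 = 2.7619^(1/348) ≈ 1.002924, so r/12 ≈ 0.00292358.
r ≈ 12·0.00292358 = 3.50829%.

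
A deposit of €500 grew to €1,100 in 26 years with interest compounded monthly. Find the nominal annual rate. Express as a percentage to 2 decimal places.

3.04%

(1 + r/12)^312 = 1,100/500 = 2.2.
1 + r/12 = 2.2^(1/312) ≈ 1.00253, so r/12 ≈ 0.0025303.
r ≈ 12·0.0025303 = 3.03636%.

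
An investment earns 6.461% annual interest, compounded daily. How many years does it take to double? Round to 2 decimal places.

(1 + 0.000177014)^(365t) = 2.
365t = ln 2 / ln(1 + 0.000177014) ≈ 0.69315/0.000176998 ≈ 3916.1293.
t ≈ 10.7291.

10.73 years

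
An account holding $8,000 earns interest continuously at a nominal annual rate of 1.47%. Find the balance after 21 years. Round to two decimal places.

A = P·e^(rt) = 8,000·e^(0.0147·21) = 8,000·e^0.3087.
e^0.3087 ≈ 1.3616538131, so A ≈ 10,893.2305.

$10,893.23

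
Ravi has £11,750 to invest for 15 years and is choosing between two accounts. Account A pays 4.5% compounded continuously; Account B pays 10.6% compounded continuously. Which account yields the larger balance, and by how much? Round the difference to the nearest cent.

Account B, by £34,541.66

Account A growth factor: e^(0.045·15) = e^0.675 ≈ 1.964032976; balance ≈ 23,077.3875.
Account B growth factor: e^(0.106·15) = e^1.59 ≈ 4.9037489283; balance ≈ 57,619.0499.
Account B is larger by 34,541.6624.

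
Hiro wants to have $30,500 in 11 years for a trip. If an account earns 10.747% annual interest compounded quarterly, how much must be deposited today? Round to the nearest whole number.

$9,499

Growth factor = (1 + 0.0268675)^44 ≈ 3.2109532866.
P = 30,500/3.2109532866 ≈ 9,498.7368.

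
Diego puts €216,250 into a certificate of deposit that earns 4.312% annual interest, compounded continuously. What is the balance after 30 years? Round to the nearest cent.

A = P·e^(rt) = 216,250·e^(0.04312·30) = 216,250·e^1.2936.
e^1.2936 ≈ 3.64588815608, so A ≈ 788,423.3138.

€788,423.31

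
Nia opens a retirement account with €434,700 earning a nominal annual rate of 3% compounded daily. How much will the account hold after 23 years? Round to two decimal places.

€866,643.57

Growth factor = (1 + 0.03/365)^8395 ≈ 1.99365900302.
A ≈ 434,700 × 1.99365900302 ≈ 866,643.5686.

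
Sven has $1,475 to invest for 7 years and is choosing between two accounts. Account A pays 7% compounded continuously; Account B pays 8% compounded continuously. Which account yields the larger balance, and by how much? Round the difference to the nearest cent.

Account B, by $174.58

Account A growth factor: e^(0.07·7) = e^0.49 ≈ 1.63231622; balance ≈ 2,407.6664.
Account B growth factor: e^(0.08·7) = e^0.56 ≈ 1.7506725; balance ≈ 2,582.2419.
Account B is larger by 174.5755.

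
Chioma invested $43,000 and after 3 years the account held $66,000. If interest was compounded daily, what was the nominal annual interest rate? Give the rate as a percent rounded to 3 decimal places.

The 1095-period growth factor is 66,000/43,000 = 1.53488.
r/365 = 1.53488^(1/1095) − 1 ≈ 0.000391359, so r ≈ 365·0.000391359 = 14.28462%.

14.285%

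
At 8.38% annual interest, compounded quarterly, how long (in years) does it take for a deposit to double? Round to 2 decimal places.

8.36 years

(1 + 0.02095)^(4t) = 2.
4t = ln 2 / ln(1 + 0.02095) ≈ 0.69315/0.0207336 ≈ 33.4312.
t ≈ 8.3578.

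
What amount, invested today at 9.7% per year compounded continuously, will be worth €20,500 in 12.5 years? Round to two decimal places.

P = A·e^(−rt) = 20,500·e^(−1.2125).
e^(−1.2125) ≈ 0.29745271732, so P ≈ 6,097.7807.

€6,097.78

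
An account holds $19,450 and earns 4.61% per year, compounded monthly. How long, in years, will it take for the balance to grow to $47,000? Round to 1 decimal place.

19.2 years

(1 + 0.00384167)^(12t) = 47,000/19,450 = 2.4165.
12t·ln(1 + 0.00384167) = ln(2.4165); 12t = 0.8823/0.00383431 ≈ 230.1070.
t ≈ 19.1756 years.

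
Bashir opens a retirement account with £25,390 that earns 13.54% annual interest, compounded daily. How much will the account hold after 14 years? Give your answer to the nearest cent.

Periodic rate = 13.54%/365 = 0.000370959; periods = 365·14 = 5110.
A = 25,390·(1 + 0.1354/365)^5110 ≈ 25,390·6.65420171562 ≈ 168,950.1816.

£168,950.18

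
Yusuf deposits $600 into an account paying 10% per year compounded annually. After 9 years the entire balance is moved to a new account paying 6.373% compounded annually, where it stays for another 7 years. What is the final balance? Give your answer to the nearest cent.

Phase 1: 600·(1 + 0.1)^9 ≈ 1,414.7686.
Phase 2: 1,414.7686·(1 + 0.06373)^7 ≈ 2,180.2449.

$2,180.24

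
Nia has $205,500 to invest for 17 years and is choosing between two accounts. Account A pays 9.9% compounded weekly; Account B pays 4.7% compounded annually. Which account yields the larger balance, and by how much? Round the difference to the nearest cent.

Account A, by $655,518.77

Account A growth factor: (1 + 0.099/52)^884 ≈ 5.373072709181; balance ≈ 1,104,166.4417.
Account B growth factor: (1 + 0.047)^17 ≈ 2.18320033117; balance ≈ 448,647.6681.
Account A is larger by 655,518.7737.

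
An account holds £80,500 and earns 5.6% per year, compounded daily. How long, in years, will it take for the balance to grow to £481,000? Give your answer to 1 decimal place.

31.9 years

We need (1 + 0.000153425)^(365t) = 5.9752, so 365t = ln 5.9752 / ln 1.000153 ≈ 11652.2809.
t ≈ 11652.2809/365 = 31.9241 years.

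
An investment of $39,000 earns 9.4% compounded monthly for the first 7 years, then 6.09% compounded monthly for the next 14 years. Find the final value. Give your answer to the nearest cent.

$175,816.65

After 7 years at 9.4%: 39,000 × 1.92598247332 ≈ 75,113.3165.
Then 14 years at 6.09%: 75,113.3165 × 2.34068546328 ≈ 175,816.6479.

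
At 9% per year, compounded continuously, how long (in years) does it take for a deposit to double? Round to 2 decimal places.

e^(0.09t) = 2, so 0.09t = ln 2 ≈ 0.69315.
t ≈ 0.69315/0.09 ≈ 7.7016.

7.70 years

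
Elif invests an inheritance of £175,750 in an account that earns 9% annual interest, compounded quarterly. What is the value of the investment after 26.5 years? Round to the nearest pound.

Periodic rate = 9%/4 = 0.0225; periods = 4·26.5 = 106.
A = 175,750·(1 + 0.0225)^106 ≈ 175,750·10.5757595466 ≈ 1,858,689.7403.

£1,858,690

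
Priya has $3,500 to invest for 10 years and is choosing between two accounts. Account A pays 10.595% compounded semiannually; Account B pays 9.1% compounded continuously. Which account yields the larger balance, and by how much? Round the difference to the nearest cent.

Account A growth factor: (1 + 0.052975)^20 ≈ 2.807767893; balance ≈ 9,827.1876.
Account B growth factor: e^(0.091·10) = e^0.91 ≈ 2.484322533; balance ≈ 8,695.1289.
Account A is larger by 1,132.0588.

Account A, by $1,132.06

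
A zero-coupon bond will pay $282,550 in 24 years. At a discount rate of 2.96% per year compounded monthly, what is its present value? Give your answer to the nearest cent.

Growth factor = (1 + 0.0296/12)^288 ≈ 2.03302590768.
P = 282,550/2.03302590768 ≈ 138,980.0292.

$138,980.03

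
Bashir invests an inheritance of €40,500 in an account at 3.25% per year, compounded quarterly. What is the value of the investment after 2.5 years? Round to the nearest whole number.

Growth factor = (1 + 0.008125)^10 ≈ 1.0842859925.
A ≈ 40,500 × 1.0842859925 ≈ 43,913.5827.

€43,914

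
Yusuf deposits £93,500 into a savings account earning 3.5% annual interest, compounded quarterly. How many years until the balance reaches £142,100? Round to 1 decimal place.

(1 + 0.00875)^(4t) = 142,100/93,500 = 1.5198.
4t·ln(1 + 0.00875) = ln(1.5198); 4t = 0.41857/0.00871194 ≈ 48.0455.
t ≈ 12.0114 years.

12.0 years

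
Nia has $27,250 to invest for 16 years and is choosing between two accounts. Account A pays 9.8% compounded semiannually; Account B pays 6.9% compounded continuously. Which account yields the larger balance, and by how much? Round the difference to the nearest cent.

Account A, by $43,753.71

Account A growth factor: (1 + 0.049)^32 ≈ 4.6218476124; balance ≈ 125,945.3474.
Account B growth factor: e^(0.069·16) = e^1.104 ≈ 3.0162067534; balance ≈ 82,191.6340.
Account A is larger by 43,753.7134.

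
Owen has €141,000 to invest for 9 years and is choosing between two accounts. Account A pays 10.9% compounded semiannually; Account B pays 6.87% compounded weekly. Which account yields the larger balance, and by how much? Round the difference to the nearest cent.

Account A growth factor: (1 + 0.0545)^18 ≈ 2.59919290806; balance ≈ 366,486.2000.
Account B growth factor: (1 + 0.0687/52)^468 ≈ 1.85501340912; balance ≈ 261,556.8907.
Account A is larger by 104,929.3094.

Account A, by €104,929.31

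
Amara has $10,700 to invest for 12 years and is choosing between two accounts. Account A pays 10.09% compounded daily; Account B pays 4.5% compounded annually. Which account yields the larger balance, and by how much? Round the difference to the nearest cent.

Account A, by $17,759.06

Account A growth factor: (1 + 0.1009/365)^4380 ≈ 3.3556069899; balance ≈ 35,904.9948.
Account B growth factor: (1 + 0.045)^12 ≈ 1.6958814328; balance ≈ 18,145.9313.
Account A is larger by 17,759.0635.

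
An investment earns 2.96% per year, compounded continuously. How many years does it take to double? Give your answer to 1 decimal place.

23.4 years

e^(0.0296t) = 2, so 0.0296t = ln 2 ≈ 0.69315.
t ≈ 0.69315/0.0296 ≈ 23.4171.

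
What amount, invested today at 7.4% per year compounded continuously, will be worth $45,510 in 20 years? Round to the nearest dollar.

$10,360

P = A·e^(−rt) = 45,510·e^(−1.48).
e^(−1.48) ≈ 0.22763768838, so P ≈ 10,359.7912.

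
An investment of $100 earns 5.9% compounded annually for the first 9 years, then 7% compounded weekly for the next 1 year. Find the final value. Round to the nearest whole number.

$180

After 9 years at 5.9%: 100 × 1.67518834 ≈ 167.5188.
Then 1 years at 7%: 167.5188 × 1.0724577 ≈ 179.6569.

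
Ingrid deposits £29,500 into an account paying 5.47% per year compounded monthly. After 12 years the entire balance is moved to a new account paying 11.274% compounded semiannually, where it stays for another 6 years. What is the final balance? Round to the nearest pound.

Phase 1: 29,500·(1 + 0.0547/12)^144 ≈ 56,786.5073.
Phase 2: 56,786.5073·(1 + 0.05637)^12 ≈ 109,657.3804.

£109,657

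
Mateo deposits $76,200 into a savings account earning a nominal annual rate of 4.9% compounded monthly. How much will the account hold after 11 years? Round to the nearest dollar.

$130,486

Growth factor = (1 + 0.049/12)^132 ≈ 1.71241135826.
A ≈ 76,200 × 1.71241135826 ≈ 130,485.7455.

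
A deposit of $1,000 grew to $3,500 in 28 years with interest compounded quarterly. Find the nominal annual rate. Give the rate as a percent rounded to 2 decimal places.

4.50%

The 112-period growth factor is 3,500/1,000 = 3.5.
r/4 = 3.5^(1/112) − 1 ≈ 0.0112482, so r ≈ 4·0.0112482 = 4.49927%.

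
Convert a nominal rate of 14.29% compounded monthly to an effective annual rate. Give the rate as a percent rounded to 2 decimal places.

15.26%

One year is 12 periods at 0.0119083 each: (1 + 0.0119083)^12 ≈ 1.152641.
EAR = 1.152641 − 1 ≈ 15.26410%.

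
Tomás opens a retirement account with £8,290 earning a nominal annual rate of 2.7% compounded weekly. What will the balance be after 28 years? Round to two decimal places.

£17,652.08

Periodic rate = 2.7%/52 = 0.000519231; periods = 52·28 = 1456.
A = 8,290·(1 + 0.027/52)^1456 ≈ 8,290·2.1293223822 ≈ 17,652.0825.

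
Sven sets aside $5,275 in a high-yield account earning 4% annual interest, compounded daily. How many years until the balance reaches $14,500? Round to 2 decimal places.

(1 + 0.000109589)^(365t) = 14,500/5,275 = 2.7488.
365t·ln(1 + 0.000109589) = ln(2.7488); 365t = 1.0112/0.000109583 ≈ 9227.4316.
t ≈ 25.2806 years.

25.28 years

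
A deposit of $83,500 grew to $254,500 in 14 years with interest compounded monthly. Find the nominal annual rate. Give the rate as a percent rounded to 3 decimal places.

(1 + r/12)^168 = 254,500/83,500 = 3.0479.
1 + r/12 = 3.0479^(1/168) ≈ 1.006656, so r/12 ≈ 0.00665571.
r ≈ 12·0.00665571 = 7.98685%.

7.987%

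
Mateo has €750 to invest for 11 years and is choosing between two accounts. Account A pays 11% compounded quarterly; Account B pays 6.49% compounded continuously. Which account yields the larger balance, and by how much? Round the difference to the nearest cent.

A: (1 + 0.0275)^44 ≈ 3.299138471, so 750 × 3.299138471 ≈ 2,474.3539.
B: e^(0.0649·11) = e^0.7139 ≈ 2.041939313, so 750 × 2.041939313 ≈ 1,531.4545.
Difference ≈ 942.8994 in favor of A.

Account A, by €942.90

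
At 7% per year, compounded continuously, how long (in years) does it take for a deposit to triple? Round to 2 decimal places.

e^(0.07t) = 3, so 0.07t = ln 3 ≈ 1.0986.
t ≈ 1.0986/0.07 ≈ 15.6945.

15.69 years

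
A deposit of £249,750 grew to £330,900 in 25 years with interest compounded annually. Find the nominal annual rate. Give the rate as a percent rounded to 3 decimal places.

1.132%

The 25-period growth factor is 330,900/249,750 = 1.32492.
r = 1.32492^(1/25) − 1 ≈ 0.0113178, i.e. 1.13178%.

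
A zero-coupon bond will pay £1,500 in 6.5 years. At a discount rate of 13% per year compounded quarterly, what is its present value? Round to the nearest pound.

Growth factor = (1 + 0.0325)^26 ≈ 2.296897254.
P = 1,500/2.296897254 ≈ 653.0549.

£653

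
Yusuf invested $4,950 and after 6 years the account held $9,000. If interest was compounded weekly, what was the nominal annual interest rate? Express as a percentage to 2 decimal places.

9.97%

(1 + r/52)^312 = 9,000/4,950 = 1.81818.
1 + r/52 = 1.81818^(1/312) ≈ 1.001918, so r/52 ≈ 0.00191798.
r ≈ 52·0.00191798 = 9.97350%.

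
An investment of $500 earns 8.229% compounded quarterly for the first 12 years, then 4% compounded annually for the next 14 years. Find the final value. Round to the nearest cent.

$2,301.14

Phase 1: 500·(1 + 0.0205725)^48 ≈ 1,328.8482.
Phase 2: 1,328.8482·(1 + 0.04)^14 ≈ 2,301.1351.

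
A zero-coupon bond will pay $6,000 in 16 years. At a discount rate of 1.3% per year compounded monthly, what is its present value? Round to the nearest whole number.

$4,874

Periodic rate = 1.3%/12 = 0.00108333; 192 periods.
P = 6,000/(1 + 0.013/12)^192 ≈ 6,000/1.231074561 ≈ 4,873.7909.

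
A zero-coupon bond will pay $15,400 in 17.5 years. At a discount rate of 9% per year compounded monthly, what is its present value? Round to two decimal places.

$3,206.71

Growth factor = (1 + 0.0075)^210 ≈ 4.8024351689.
P = 15,400/4.8024351689 ≈ 3,206.7065.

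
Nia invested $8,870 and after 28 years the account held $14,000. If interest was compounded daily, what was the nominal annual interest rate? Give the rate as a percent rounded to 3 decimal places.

1.630%

The 10220-period growth factor is 14,000/8,870 = 1.57835.
r/365 = 1.57835^(1/10220) − 1 ≈ 0.0000446568, so r ≈ 365·0.0000446568 = 1.62997%.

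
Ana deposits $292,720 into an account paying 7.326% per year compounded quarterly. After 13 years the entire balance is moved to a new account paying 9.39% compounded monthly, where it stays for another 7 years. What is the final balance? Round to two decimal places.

After 13 years at 7.326%: 292,720 × 2.569634387319 ≈ 752,183.3779.
Then 7 years at 9.39%: 752,183.3779 × 1.924645223236 ≈ 1,447,686.1452.

$1,447,686.15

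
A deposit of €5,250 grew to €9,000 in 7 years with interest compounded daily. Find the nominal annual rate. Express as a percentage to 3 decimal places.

7.701%

The 2555-period growth factor is 9,000/5,250 = 1.71429.
r/365 = 1.71429^(1/2555) − 1 ≈ 0.00021098, so r ≈ 365·0.00021098 = 7.70076%.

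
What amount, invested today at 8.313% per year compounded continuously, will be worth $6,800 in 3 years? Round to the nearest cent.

$5,299.08

P = A·e^(−rt) = 6,800·e^(−0.24939).
e^(−0.24939) ≈ 0.7792759965, so P ≈ 5,299.0768.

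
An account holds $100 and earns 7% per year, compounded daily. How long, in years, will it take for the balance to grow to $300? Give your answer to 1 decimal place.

15.7 years

(1 + 0.000191781)^(365t) = 300/100 = 3.
365t·ln(1 + 0.000191781) = ln(3); 365t = 1.0986/0.000191762 ≈ 5729.0277.
t ≈ 15.6960 years.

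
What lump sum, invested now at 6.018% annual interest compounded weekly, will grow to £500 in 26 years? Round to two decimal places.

£104.67

Growth factor = (1 + 0.06018/52)^1352 ≈ 4.77682113.
P = 500/4.77682113 ≈ 104.6721.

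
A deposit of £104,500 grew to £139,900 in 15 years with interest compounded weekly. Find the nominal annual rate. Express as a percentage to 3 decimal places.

1.945%

(1 + r/52)^780 = 139,900/104,500 = 1.33876.
1 + r/52 = 1.33876^(1/780) ≈ 1.000374, so r/52 ≈ 0.000374097.
r ≈ 52·0.000374097 = 1.94530%.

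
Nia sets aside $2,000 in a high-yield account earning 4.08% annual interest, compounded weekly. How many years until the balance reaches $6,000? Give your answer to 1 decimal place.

26.9 years

(1 + 0.000784615)^(52t) = 6,000/2,000 = 3.
52t·ln(1 + 0.000784615) = ln(3); 52t = 1.0986/0.000784308 ≈ 1400.7414.
t ≈ 26.9373 years.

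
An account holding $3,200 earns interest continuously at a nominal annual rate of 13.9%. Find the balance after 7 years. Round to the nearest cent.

A = P·e^(rt) = 3,200·e^(0.139·7) = 3,200·e^0.973.
e^0.973 ≈ 2.645870175, so A ≈ 8,466.7846.

$8,466.78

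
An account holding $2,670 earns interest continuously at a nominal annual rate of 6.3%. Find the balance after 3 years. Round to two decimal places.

$3,225.47

A = P·e^(rt) = 2,670·e^(0.063·3) = 2,670·e^0.189.
e^0.189 ≈ 1.208040952, so A ≈ 3,225.4693.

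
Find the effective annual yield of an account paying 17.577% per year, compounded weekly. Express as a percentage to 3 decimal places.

19.181%

One year is 52 periods at 0.00338019 each: (1 + 0.00338019)^52 ≈ 1.191811.
EAR = 1.191811 − 1 ≈ 19.18105%.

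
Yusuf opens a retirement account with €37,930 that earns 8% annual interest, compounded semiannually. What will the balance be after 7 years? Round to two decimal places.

€65,682.49

Growth factor = (1 + 0.04)^14 ≈ 1.7316764476.
A ≈ 37,930 × 1.7316764476 ≈ 65,682.4877.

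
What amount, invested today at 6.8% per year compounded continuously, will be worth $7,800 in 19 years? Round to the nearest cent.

$2,142.82

P = A·e^(−rt) = 7,800·e^(−1.292).
e^(−1.292) ≈ 0.2747207917, so P ≈ 2,142.8222.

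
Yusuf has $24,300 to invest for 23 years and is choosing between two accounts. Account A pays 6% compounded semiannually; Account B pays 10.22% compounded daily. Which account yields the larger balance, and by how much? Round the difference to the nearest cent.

Account B, by $160,218.84

A: (1 + 0.03)^46 ≈ 3.8950437169, so 24,300 × 3.8950437169 ≈ 94,649.5623.
B: (1 + 0.00028)^8395 ≈ 10.4884114623, so 24,300 × 10.4884114623 ≈ 254,868.3985.
Difference ≈ 160,218.8362 in favor of B.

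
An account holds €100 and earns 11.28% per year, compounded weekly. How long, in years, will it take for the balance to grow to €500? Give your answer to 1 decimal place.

14.3 years

We need (1 + 0.00216923)^(52t) = 5, so 52t = ln 5 / ln 1.002169 ≈ 742.7439.
t ≈ 742.7439/52 = 14.2835 years.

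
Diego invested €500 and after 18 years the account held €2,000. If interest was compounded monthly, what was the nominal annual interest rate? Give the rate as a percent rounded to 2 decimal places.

7.73%

(1 + r/12)^216 = 2,000/500 = 4.
1 + r/12 = 4^(1/216) ≈ 1.006439, so r/12 ≈ 0.00643867.
r ≈ 12·0.00643867 = 7.72640%.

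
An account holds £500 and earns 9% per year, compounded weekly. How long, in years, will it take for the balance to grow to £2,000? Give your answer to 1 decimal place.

15.4 years

(1 + 0.00173077)^(52t) = 2,000/500 = 4.
52t·ln(1 + 0.00173077) = ln(4); 52t = 1.3863/0.00172927 ≈ 801.6630.
t ≈ 15.4166 years.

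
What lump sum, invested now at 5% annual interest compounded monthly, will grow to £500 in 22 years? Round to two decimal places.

Growth factor = (1 + 0.05/12)^264 ≈ 2.99730838.
P = 500/2.99730838 ≈ 166.8163.

£166.82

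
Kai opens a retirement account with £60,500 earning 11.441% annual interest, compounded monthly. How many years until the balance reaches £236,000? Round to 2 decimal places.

We need (1 + 0.00953417)^(12t) = 3.9008, so 12t = ln 3.9008 / ln 1.009534 ≈ 143.4490.
t ≈ 143.4490/12 = 11.9541 years.

11.95 years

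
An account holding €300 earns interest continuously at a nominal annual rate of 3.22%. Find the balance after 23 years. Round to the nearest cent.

A = P·e^(rt) = 300·e^(0.0322·23) = 300·e^0.7406.
e^0.7406 ≈ 2.09719345, so A ≈ 629.1580.

€629.16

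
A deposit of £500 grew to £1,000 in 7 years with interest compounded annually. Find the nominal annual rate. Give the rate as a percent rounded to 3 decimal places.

(1 + r)^7 = 1,000/500 = 2.
1 + r = 2^(1/7) ≈ 1.10409, so r ≈ 0.10409.
r ≈ 10.40895%.

10.409%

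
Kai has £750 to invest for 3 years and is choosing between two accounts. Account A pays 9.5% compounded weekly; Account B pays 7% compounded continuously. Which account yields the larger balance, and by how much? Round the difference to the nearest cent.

Account A growth factor: (1 + 0.095/52)^156 ≈ 1.32941631; balance ≈ 997.0622.
Account B growth factor: e^(0.07·3) = e^0.21 ≈ 1.23367806; balance ≈ 925.2585.
Account A is larger by 71.8037.

Account A, by £71.80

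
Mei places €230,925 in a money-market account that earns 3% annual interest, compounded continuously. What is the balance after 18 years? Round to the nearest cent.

€396,268.88

A = P·e^(rt) = 230,925·e^(0.03·18) = 230,925·e^0.54.
e^0.54 ≈ 1.71600686218, so A ≈ 396,268.8847.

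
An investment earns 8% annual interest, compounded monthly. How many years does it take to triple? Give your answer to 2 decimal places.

(1 + 0.00666667)^(12t) = 3.
12t = ln 3 / ln(1 + 0.00666667) ≈ 1.0986/0.00664454 ≈ 165.3405.
t ≈ 13.7784.

13.78 years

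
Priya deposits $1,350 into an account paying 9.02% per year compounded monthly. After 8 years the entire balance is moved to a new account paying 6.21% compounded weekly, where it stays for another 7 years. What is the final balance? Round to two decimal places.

Phase 1: 1,350·(1 + 0.0902/12)^96 ≈ 2,770.4398.
Phase 2: 2,770.4398·(1 + 0.0621/52)^364 ≈ 4,277.8337.

$4,277.83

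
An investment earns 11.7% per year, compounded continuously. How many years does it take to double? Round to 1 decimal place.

5.9 years

e^(0.117t) = 2, so 0.117t = ln 2 ≈ 0.69315.
t ≈ 0.69315/0.117 ≈ 5.9243.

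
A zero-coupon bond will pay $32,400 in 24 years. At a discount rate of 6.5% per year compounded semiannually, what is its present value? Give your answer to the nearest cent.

Periodic rate = 6.5%/2 = 0.0325; 48 periods.
P = 32,400/(1 + 0.0325)^48 ≈ 32,400/4.6421898296 ≈ 6,979.4647.

$6,979.46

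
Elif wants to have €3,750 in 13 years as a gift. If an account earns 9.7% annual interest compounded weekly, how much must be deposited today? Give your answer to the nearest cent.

Periodic rate = 9.7%/52 = 0.00186538; 676 periods.
P = 3,750/(1 + 0.097/52)^676 ≈ 3,750/3.524805775 ≈ 1,063.8884.

€1,063.89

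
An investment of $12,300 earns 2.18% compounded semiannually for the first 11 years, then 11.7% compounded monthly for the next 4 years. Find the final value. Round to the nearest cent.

$24,874.30

After 11 years at 2.18%: 12,300 × 1.269346892 ≈ 15,612.9668.
Then 4 years at 11.7%: 15,612.9668 × 1.593181917 ≈ 24,874.2963.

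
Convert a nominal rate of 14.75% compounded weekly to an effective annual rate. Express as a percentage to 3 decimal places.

One year is 52 periods at 0.00283654 each: (1 + 0.00283654)^52 ≈ 1.158691.
EAR = 1.158691 − 1 ≈ 15.86913%.

15.869%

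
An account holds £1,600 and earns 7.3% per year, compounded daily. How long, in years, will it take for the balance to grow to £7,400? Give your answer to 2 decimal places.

(1 + 0.0002)^(365t) = 7,400/1,600 = 4.625.
365t·ln(1 + 0.0002) = ln(4.625); 365t = 1.5315/0.00019998 ≈ 7658.1476.
t ≈ 20.9812 years.

20.98 years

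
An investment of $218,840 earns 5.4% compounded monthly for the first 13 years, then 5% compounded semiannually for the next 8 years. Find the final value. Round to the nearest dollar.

After 13 years at 5.4%: 218,840 × 2.01460918265 ≈ 440,877.0735.
Then 8 years at 5%: 440,877.0735 × 1.48450562066 ≈ 654,484.4937.

$654,484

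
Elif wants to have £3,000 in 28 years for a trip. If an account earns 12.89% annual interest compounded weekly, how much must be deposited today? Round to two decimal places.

Periodic rate = 12.89%/52 = 0.00247885; 1456 periods.
P = 3,000/(1 + 0.1289/52)^1456 ≈ 3,000/36.77190318 ≈ 81.5840.

£81.58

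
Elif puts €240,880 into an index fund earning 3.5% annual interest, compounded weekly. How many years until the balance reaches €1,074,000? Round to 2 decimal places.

42.72 years

We need (1 + 0.000673077)^(52t) = 4.4587, so 52t = ln 4.4587 / ln 1.000673 ≈ 2221.6620.
t ≈ 2221.6620/52 = 42.7243 years.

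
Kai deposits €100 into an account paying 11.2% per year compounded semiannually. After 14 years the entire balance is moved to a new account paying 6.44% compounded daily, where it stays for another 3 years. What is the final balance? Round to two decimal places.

After 14 years at 11.2%: 100 × 4.59821961 ≈ 459.8220.
Then 3 years at 6.44%: 459.8220 × 1.21310472 ≈ 557.8122.

€557.81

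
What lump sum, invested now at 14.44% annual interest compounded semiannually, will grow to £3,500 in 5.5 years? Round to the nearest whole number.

Growth factor = (1 + 0.0722)^11 ≈ 2.152949444.
P = 3,500/2.152949444 ≈ 1,625.6768.

£1,626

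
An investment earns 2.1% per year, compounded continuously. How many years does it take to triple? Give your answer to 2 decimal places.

e^(0.021t) = 3, so 0.021t = ln 3 ≈ 1.0986.
t ≈ 1.0986/0.021 ≈ 52.3149.

52.31 years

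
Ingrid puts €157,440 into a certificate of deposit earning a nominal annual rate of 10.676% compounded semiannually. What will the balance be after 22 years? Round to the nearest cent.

€1,551,879.83

Periodic rate = 10.676%/2 = 0.05338; periods = 2·22 = 44.
A = 157,440·(1 + 0.05338)^44 ≈ 157,440·9.85696031753 ≈ 1,551,879.8324.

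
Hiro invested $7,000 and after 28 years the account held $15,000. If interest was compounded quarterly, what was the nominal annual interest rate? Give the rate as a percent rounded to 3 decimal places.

2.731%

The 112-period growth factor is 15,000/7,000 = 2.14286.
r/4 = 2.14286^(1/112) − 1 ≈ 0.00682803, so r ≈ 4·0.00682803 = 2.73121%.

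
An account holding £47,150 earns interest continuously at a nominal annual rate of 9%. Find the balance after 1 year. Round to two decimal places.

£51,590.32

A = P·e^(rt) = 47,150·e^(0.09·1) = 47,150·e^0.09.
e^0.09 ≈ 1.0941742837, so A ≈ 51,590.3175.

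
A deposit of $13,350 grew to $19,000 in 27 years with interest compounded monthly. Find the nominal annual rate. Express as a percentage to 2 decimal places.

1.31%

The 324-period growth factor is 19,000/13,350 = 1.42322.
r/12 = 1.42322^(1/324) − 1 ≈ 0.00108986, so r ≈ 12·0.00108986 = 1.30783%.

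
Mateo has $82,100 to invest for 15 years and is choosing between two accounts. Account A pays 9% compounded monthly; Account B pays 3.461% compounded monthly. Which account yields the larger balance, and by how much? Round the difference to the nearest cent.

Account A, by $177,229.27

Account A growth factor: (1 + 0.0075)^180 ≈ 3.83804326748; balance ≈ 315,103.3523.
Account B growth factor: (1 + 0.03461/12)^180 ≈ 1.67934322391; balance ≈ 137,874.0787.
Account A is larger by 177,229.2736.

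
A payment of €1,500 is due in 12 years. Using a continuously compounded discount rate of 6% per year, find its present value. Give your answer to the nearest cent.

P = A·e^(−rt) = 1,500·e^(−0.72).
e^(−0.72) ≈ 0.486752256, so P ≈ 730.1284.

€730.13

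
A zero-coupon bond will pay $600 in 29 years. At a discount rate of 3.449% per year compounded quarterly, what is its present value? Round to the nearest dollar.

$222

Periodic rate = 3.449%/4 = 0.0086225; 116 periods.
P = 600/(1 + 0.0086225)^116 ≈ 600/2.70722053 ≈ 221.6295.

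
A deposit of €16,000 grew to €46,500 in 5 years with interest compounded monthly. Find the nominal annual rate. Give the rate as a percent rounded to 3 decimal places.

21.528%

The 60-period growth factor is 46,500/16,000 = 2.90625.
r/12 = 2.90625^(1/60) − 1 ≈ 0.0179401, so r ≈ 12·0.0179401 = 21.52810%.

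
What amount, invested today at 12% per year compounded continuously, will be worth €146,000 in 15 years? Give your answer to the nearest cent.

€24,133.64

P = A·e^(−rt) = 146,000·e^(−1.8).
e^(−1.8) ≈ 0.165298888222, so P ≈ 24,133.6377.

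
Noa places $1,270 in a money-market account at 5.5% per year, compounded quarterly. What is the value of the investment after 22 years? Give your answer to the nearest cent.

$4,223.96

Periodic rate = 5.5%/4 = 0.01375; periods = 4·22 = 88.
A = 1,270·(1 + 0.01375)^88 ≈ 1,270·3.325954589 ≈ 4,223.9623.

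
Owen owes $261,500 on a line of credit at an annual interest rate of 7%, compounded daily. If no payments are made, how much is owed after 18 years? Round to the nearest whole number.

Periodic rate = 7%/365 = 0.000191781; periods = 365·18 = 6570.
A = 261,500·(1 + 0.07/365)^6570 ≈ 261,500·3.52499561936 ≈ 921,786.3545.

$921,786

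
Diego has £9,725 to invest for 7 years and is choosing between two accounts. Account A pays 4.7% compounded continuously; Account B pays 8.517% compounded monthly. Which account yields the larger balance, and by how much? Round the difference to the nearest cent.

A: e^(0.047·7) = e^0.329 ≈ 1.3895778556, so 9,725 × 1.3895778556 ≈ 13,513.6446.
B: (1 + 0.0070975)^84 ≈ 1.8113713832, so 9,725 × 1.8113713832 ≈ 17,615.5867.
Difference ≈ 4,101.9421 in favor of B.

Account B, by £4,101.94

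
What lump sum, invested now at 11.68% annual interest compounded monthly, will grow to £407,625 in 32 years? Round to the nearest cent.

£9,883.04

Growth factor = (1 + 0.1168/12)^384 ≈ 41.2449022092.
P = 407,625/41.2449022092 ≈ 9,883.0396.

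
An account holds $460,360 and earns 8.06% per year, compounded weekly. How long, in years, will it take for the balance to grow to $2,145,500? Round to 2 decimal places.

19.11 years

(1 + 0.00155)^(52t) = 2,145,500/460,360 = 4.6605.
52t·ln(1 + 0.00155) = ln(4.6605); 52t = 1.5391/0.0015488 ≈ 993.7494.
t ≈ 19.1106 years.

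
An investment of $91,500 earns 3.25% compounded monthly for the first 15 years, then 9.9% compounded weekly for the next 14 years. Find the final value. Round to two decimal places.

Phase 1: 91,500·(1 + 0.0325/12)^180 ≈ 148,885.8650.
Phase 2: 148,885.8650·(1 + 0.099/52)^728 ≈ 594,584.1849.

$594,584.18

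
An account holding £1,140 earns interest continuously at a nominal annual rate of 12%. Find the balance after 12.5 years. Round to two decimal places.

£5,109.13

A = P·e^(rt) = 1,140·e^(0.12·12.5) = 1,140·e^1.5.
e^1.5 ≈ 4.48168907, so A ≈ 5,109.1255.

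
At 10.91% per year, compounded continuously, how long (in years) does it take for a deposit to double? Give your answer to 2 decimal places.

e^(0.1091t) = 2, so 0.1091t = ln 2 ≈ 0.69315.
t ≈ 0.69315/0.1091 ≈ 6.3533.

6.35 years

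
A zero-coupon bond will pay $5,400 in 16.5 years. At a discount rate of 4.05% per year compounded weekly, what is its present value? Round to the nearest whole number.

Growth factor = (1 + 0.0405/52)^858 ≈ 1.95031306.
P = 5,400/1.95031306 ≈ 2,768.7863.

$2,769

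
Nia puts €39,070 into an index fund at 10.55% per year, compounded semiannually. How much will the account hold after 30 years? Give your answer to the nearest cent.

€853,804.46

Growth factor = (1 + 0.05275)^60 ≈ 21.8531982449.
A ≈ 39,070 × 21.8531982449 ≈ 853,804.4554.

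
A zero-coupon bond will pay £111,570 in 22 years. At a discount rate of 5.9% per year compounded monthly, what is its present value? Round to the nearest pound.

£30,564

Growth factor = (1 + 0.059/12)^264 ≈ 3.65033704356.
P = 111,570/3.65033704356 ≈ 30,564.3010.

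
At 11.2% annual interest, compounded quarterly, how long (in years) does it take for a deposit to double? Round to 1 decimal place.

(1 + 0.028)^(4t) = 2.
4t = ln 2 / ln(1 + 0.028) ≈ 0.69315/0.0276152 ≈ 25.1002.
t ≈ 6.2751.

6.3 years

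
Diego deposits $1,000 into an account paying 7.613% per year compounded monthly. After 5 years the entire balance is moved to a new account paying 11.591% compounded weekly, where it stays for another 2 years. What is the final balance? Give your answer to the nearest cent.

$1,842.29

After 5 years at 7.613%: 1,000 × 1.461477089 ≈ 1,461.4771.
Then 2 years at 11.591%: 1,461.4771 × 1.260567499 ≈ 1,842.2905.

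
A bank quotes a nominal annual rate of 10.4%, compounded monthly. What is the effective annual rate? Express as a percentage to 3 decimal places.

10.910%

EAR = (1 + 10.4%/12)^12 − 1 = (1 + 0.00866667)^12 − 1.
(1 + 0.00866667)^12 ≈ 1.109103, so EAR ≈ 10.91034%.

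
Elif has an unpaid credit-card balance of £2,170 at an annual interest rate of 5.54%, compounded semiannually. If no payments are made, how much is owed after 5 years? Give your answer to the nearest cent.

£2,851.83

Growth factor = (1 + 0.0277)^10 ≈ 1.314206362.
A ≈ 2,170 × 1.314206362 ≈ 2,851.8278.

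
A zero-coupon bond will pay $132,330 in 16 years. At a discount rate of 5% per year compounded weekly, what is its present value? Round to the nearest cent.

Periodic rate = 5%/52 = 0.000961538; 832 periods.
P = 132,330/(1 + 0.05/52)^832 ≈ 132,330/2.2246856639 ≈ 59,482.5607.

$59,482.56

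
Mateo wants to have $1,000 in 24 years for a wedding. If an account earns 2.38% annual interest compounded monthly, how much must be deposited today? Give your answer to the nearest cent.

Growth factor = (1 + 0.0238/12)^288 ≈ 1.76938903.
P = 1,000/1.76938903 ≈ 565.1668.

$565.17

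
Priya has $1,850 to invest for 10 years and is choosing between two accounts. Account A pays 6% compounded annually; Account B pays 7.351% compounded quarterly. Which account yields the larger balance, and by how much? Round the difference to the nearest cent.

Account B, by $519.80

Account A growth factor: (1 + 0.06)^10 ≈ 1.790847697; balance ≈ 3,313.0682.
Account B growth factor: (1 + 0.0183775)^40 ≈ 2.071819033; balance ≈ 3,832.8652.
Account B is larger by 519.7970.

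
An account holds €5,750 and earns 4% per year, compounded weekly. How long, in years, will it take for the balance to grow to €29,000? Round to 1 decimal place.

40.5 years

(1 + 0.000769231)^(52t) = 29,000/5,750 = 5.0435.
52t·ln(1 + 0.000769231) = ln(5.0435); 52t = 1.6181/0.000768935 ≈ 2104.3337.
t ≈ 40.4680 years.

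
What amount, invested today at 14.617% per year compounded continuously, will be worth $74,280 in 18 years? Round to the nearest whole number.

$5,348

P = A·e^(−rt) = 74,280·e^(−2.63106).
e^(−2.63106) ≈ 0.072002099548, so P ≈ 5,348.3160.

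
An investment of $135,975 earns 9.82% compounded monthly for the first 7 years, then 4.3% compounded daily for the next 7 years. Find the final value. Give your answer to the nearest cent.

$364,328.51

Phase 1: 135,975·(1 + 0.0982/12)^84 ≈ 269,636.2112.
Phase 2: 269,636.2112·(1 + 0.043/365)^2555 ≈ 364,328.5082.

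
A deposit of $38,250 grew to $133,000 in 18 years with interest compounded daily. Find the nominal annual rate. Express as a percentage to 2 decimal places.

(1 + r/365)^6570 = 133,000/38,250 = 3.47712.
1 + r/365 = 3.47712^(1/6570) ≈ 1.00019, so r/365 ≈ 0.000189699.
r ≈ 365·0.000189699 = 6.92402%.

6.92%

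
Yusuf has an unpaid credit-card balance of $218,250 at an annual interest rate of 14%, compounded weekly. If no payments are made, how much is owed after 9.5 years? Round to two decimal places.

$823,739.23

Periodic rate = 14%/52 = 0.00269231; periods = 52·9.5 = 494.
A = 218,250·(1 + 0.14/52)^494 ≈ 218,250·3.77429202634 ≈ 823,739.2347.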